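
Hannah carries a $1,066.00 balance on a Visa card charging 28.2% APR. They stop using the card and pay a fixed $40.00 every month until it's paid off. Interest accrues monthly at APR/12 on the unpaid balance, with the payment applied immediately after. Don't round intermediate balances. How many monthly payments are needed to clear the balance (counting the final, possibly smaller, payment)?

43 months

Monthly rate r = 28.2%/12 = 2.35% = 0.0235.
Recurrence: B ← B·(1+r) − $40.00.
Month 1: interest $25.05; balance after payment $1,051.05.
Month 2: interest $24.70; balance after payment $1,035.75.
Closed form: n = −ln(1 − rB₀/P)/ln(1+r) = −ln(0.37373)/ln(1.0235) ≈ 42.373, so the balance reaches zero during payment 43.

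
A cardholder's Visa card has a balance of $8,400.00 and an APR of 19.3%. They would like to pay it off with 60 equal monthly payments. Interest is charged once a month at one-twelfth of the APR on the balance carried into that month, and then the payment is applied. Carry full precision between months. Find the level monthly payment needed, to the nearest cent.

$219.29

Monthly rate r = 19.3%/12 = 1.60833% = 0.0160833.
Level-payment amortization: P = B₀·r / (1 − (1+r)^(−n)) = 8400.00·0.0160833 / (1 − 1.01608^(−60)).
Denominator 1 − (1+r)^(−60) = 0.616080356.
P = 135.1 / 0.616080356 ≈ 219.29.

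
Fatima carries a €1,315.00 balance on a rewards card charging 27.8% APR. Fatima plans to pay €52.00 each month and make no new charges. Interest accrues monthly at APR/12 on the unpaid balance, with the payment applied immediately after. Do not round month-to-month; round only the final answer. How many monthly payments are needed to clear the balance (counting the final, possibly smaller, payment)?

Monthly rate r = 27.8%/12 = 2.31667% = 0.0231667.
Recurrence: B ← B·(1+r) − €52.00.
Month 1: interest €30.46; balance after payment €1,293.46.
Month 2: interest €29.97; balance after payment €1,271.43.
Closed form: n = −ln(1 − rB₀/P)/ln(1+r) = −ln(0.41415)/ln(1.02317) ≈ 38.491, so the balance reaches zero during payment 39.

39 payments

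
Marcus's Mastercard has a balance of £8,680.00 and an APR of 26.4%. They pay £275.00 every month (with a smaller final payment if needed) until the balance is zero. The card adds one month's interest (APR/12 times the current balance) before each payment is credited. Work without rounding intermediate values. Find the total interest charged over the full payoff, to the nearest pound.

£6,302

Monthly rate r = 26.4%/12 = 2.2% = 0.022.
Payoff takes n = ⌈−ln(1 − rB₀/P)/ln(1+r)⌉ = ⌈54.476⌉ = 55 payments; the last is £131.64.
Total paid = 54·£275.00 + £131.64 = £14,981.64.
Total interest = total paid − principal = £14,981.64 − £8,680.00 = £6,301.64.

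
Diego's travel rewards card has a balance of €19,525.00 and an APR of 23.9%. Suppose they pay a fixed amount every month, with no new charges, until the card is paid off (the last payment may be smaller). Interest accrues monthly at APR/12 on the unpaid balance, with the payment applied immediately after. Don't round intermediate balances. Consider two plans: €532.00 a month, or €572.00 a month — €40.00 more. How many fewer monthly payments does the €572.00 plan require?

Monthly rate r = 23.9%/12 = 1.99167% = 0.0199167.
At €532.00/mo: n = ⌈−ln(1 − rB₀/P)/ln(1+r)⌉ = 67 payments (last €306.91); total interest = total paid − €19,525.00 = €15,893.91.
At €572.00/mo: 58 payments (last €432.23); total interest €13,511.23.
Payments saved = 67 − 58 = 9.

9 fewer payments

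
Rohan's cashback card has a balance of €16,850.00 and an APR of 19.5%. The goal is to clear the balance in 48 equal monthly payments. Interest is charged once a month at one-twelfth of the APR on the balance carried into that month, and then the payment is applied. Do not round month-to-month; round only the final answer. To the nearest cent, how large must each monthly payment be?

Monthly rate r = 19.5%/12 = 1.625% = 0.01625.
Level-payment amortization: P = B₀·r / (1 − (1+r)^(−n)) = 16850.00·0.01625 / (1 − 1.01625^(−48)).
Denominator 1 − (1+r)^(−48) = 0.538710906.
P = 273.812 / 0.538710906 ≈ 508.27.

€508.27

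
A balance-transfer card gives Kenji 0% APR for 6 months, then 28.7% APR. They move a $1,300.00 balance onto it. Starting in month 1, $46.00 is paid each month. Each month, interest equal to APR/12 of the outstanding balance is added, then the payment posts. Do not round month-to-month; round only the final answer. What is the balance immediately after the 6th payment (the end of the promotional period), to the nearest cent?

Promo months 1–6 at r₀ = 0%/12 = 0; months 7+ at r₁ = 28.7%/12 = 0.0239167.
After month 6 (no interest yet): B = $1,300.00 − 6·$46.00 = $1,024.00.

$1,024.00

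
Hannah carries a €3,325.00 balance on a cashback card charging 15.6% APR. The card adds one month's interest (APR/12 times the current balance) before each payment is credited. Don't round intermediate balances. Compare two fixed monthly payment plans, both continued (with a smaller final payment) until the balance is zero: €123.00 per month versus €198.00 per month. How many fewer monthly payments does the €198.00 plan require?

Monthly rate r = 15.6%/12 = 1.3% = 0.013.
At €123.00/mo: n = ⌈−ln(1 − rB₀/P)/ln(1+r)⌉ = 34 payments (last €64.37); total interest = total paid − €3,325.00 = €798.37.
At €198.00/mo: 20 payments (last €13.67); total interest €450.67.
Payments saved = 34 − 20 = 14.

14 fewer payments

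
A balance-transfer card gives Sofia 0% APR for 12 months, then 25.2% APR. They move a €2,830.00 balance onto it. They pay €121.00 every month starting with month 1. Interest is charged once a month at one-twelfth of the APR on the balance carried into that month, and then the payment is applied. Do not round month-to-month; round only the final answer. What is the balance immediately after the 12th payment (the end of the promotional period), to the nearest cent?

€1,378.00

Promo months 1–12 at r₀ = 0%/12 = 0; months 13+ at r₁ = 25.2%/12 = 0.021.
After month 12 (no interest yet): B = €2,830.00 − 12·€121.00 = €1,378.00.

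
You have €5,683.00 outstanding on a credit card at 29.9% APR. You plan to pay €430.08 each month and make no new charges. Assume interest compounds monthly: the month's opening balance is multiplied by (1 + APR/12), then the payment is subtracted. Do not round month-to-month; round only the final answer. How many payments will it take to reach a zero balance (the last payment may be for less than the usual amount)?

17 payments

Monthly rate r = 29.9%/12 = 2.49167% = 0.0249167.
Recurrence: B ← B·(1+r) − €430.08.
Month 1: interest €141.60; balance after payment €5,394.52.
Month 2: interest €134.41; balance after payment €5,098.85.
Closed form: n = −ln(1 − rB₀/P)/ln(1+r) = −ln(0.67076)/ln(1.02492) ≈ 16.226, so the balance reaches zero during payment 17.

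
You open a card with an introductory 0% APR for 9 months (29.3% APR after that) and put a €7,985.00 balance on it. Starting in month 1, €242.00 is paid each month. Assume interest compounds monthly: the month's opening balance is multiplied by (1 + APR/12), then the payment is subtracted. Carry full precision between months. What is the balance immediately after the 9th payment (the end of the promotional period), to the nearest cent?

Promo months 1–9 at r₀ = 0%/12 = 0; months 10+ at r₁ = 29.3%/12 = 0.0244167.
After month 9 (no interest yet): B = €7,985.00 − 9·€242.00 = €5,807.00.

€5,807.00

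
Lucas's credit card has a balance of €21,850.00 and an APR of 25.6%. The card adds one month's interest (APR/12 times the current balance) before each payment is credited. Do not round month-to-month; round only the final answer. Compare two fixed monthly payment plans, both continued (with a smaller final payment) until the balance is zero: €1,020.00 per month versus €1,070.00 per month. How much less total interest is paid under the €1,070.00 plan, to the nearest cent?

Monthly rate r = 25.6%/12 = 2.13333% = 0.0213333.
At €1,020.00/mo: n = ⌈−ln(1 − rB₀/P)/ln(1+r)⌉ = 29 payments (last €946.98); total interest = total paid − €21,850.00 = €7,656.98.
At €1,070.00/mo: 28 payments (last €108.41); total interest €7,148.41.
Interest saved = €7,656.98 − €7,148.41 = €508.57.

€508.57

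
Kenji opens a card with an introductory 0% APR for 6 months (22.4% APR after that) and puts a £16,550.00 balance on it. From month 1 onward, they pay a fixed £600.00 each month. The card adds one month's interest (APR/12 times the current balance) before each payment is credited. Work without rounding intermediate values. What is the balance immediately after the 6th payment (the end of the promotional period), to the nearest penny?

Promo months 1–6 at r₀ = 0%/12 = 0; months 7+ at r₁ = 22.4%/12 = 0.0186667.
After month 6 (no interest yet): B = £16,550.00 − 6·£600.00 = £12,950.00.

£12,950.00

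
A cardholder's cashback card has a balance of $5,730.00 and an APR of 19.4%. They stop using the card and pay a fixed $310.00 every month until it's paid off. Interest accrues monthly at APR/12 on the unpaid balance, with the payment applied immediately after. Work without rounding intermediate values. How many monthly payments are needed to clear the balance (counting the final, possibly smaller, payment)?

Monthly rate r = 19.4%/12 = 1.61667% = 0.0161667.
Recurrence: B ← B·(1+r) − $310.00.
Month 1: interest $92.63; balance after payment $5,512.64.
Month 2: interest $89.12; balance after payment $5,291.76.
Closed form: n = −ln(1 − rB₀/P)/ln(1+r) = −ln(0.70118)/ln(1.01617) ≈ 22.135, so the balance reaches zero during payment 23.

23 payments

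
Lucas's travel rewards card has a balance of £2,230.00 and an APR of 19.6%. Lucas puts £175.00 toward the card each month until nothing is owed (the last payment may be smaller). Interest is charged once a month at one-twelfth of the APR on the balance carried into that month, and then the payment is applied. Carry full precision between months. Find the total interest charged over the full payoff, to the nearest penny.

£291.02

Monthly rate r = 19.6%/12 = 1.63333% = 0.0163333.
Payoff takes n = ⌈−ln(1 − rB₀/P)/ln(1+r)⌉ = ⌈14.404⌉ = 15 payments; the last is £71.02.
Total paid = 14·£175.00 + £71.02 = £2,521.02.
Total interest = total paid − principal = £2,521.02 − £2,230.00 = £291.02.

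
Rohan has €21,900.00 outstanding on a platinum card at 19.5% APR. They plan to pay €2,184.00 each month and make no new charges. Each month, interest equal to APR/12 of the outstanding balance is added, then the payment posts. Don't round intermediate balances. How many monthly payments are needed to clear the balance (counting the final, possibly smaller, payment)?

Monthly rate r = 19.5%/12 = 1.625% = 0.01625.
Recurrence: B ← B·(1+r) − €2,184.00.
Month 1: interest €355.88; balance after payment €20,071.88.
Month 2: interest €326.17; balance after payment €18,214.04.
Closed form: n = −ln(1 − rB₀/P)/ln(1+r) = −ln(0.83705)/ln(1.01625) ≈ 11.034, so the balance reaches zero during payment 12.

12 months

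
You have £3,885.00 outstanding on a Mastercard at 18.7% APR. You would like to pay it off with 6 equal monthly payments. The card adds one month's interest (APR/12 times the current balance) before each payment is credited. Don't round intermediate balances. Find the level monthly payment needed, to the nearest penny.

£683.27

Monthly rate r = 18.7%/12 = 1.55833% = 0.0155833.
Level-payment amortization: P = B₀·r / (1 − (1+r)^(−n)) = 3885.00·0.0155833 / (1 − 1.01558^(−6)).
Denominator 1 − (1+r)^(−6) = 0.0886050675.
P = 60.5412 / 0.0886050675 ≈ 683.27.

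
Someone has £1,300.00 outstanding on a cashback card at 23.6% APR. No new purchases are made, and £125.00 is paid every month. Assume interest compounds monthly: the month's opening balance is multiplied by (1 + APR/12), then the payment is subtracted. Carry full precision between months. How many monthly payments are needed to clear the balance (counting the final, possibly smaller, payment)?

12 payments

Monthly rate r = 23.6%/12 = 1.96667% = 0.0196667.
Recurrence: B ← B·(1+r) − £125.00.
Month 1: interest £25.57; balance after payment £1,200.57.
Month 2: interest £23.61; balance after payment £1,099.18.
Closed form: n = −ln(1 − rB₀/P)/ln(1+r) = −ln(0.79547)/ln(1.01967) ≈ 11.749, so the balance reaches zero during payment 12.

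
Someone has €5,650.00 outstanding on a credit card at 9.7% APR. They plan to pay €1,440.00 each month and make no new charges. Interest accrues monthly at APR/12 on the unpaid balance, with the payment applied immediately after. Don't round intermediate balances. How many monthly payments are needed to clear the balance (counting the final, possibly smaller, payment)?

5 months

Monthly rate r = 9.7%/12 = 0.808333% = 0.00808333.
Recurrence: B ← B·(1+r) − €1,440.00.
Month 1: interest €45.67; balance after payment €4,255.67.
Month 2: interest €34.40; balance after payment €2,850.07.
Month 3: interest €23.04; balance after payment €1,433.11.
Month 4: interest €11.58; balance after payment €4.69.
Month 5: interest €0.04; balance after payment €0.00.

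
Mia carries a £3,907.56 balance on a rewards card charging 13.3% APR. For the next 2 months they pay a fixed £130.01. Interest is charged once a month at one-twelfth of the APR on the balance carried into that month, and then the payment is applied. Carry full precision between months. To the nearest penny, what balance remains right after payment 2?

£3,733.20

Monthly rate r = 13.3%/12 = 1.10833% = 0.0110833.
Each month: B ← B·(1+r) − £130.01.
Month 1: interest £43.31; balance after payment £3,820.86.
Month 2: interest £42.35; balance after payment £3,733.20.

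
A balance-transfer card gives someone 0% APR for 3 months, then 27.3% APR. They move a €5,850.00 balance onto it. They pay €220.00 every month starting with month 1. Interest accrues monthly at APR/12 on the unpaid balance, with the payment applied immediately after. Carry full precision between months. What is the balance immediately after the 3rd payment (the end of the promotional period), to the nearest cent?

€5,190.00

Promo months 1–3 at r₀ = 0%/12 = 0; months 4+ at r₁ = 27.3%/12 = 0.02275.
After month 3 (no interest yet): B = €5,850.00 − 3·€220.00 = €5,190.00.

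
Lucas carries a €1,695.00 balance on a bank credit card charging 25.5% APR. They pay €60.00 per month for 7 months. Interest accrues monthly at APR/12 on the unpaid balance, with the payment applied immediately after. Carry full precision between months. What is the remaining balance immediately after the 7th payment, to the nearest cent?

€1,516.04

Monthly rate r = 25.5%/12 = 2.125% = 0.02125.
Each month: B ← B·(1+r) − €60.00.
Month 1: interest €36.02; balance after payment €1,671.02.
Month 2: interest €35.51; balance after payment €1,646.53.
Month 3: interest €34.99; balance after payment €1,621.52.
Month 4: interest €34.46; balance after payment €1,595.97.
Month 5: interest €33.91; balance after payment €1,569.89.
Month 6: interest €33.36; balance after payment €1,543.25.
Month 7: interest €32.79; balance after payment €1,516.04.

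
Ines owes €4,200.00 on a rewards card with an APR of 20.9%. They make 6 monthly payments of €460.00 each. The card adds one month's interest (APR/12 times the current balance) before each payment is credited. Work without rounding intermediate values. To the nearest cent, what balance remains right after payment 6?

€1,775.46

Monthly rate r = 20.9%/12 = 1.74167% = 0.0174167.
Each month: B ← B·(1+r) − €460.00.
Month 1: interest €73.15; balance after payment €3,813.15.
Month 2: interest €66.41; balance after payment €3,419.56.
Month 3: interest €59.56; balance after payment €3,019.12.
Month 4: interest €52.58; balance after payment €2,611.70.
Month 5: interest €45.49; balance after payment €2,197.19.
Month 6: interest €38.27; balance after payment €1,775.46.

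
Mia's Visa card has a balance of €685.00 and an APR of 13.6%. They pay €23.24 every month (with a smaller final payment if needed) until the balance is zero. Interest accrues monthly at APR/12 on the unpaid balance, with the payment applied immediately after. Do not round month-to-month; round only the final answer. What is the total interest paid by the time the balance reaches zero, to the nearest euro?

€153

Monthly rate r = 13.6%/12 = 1.13333% = 0.0113333.
Payoff takes n = ⌈−ln(1 − rB₀/P)/ln(1+r)⌉ = ⌈36.074⌉ = 37 payments; the last is €1.73.
Total paid = 36·€23.24 + €1.73 = €838.37.
Total interest = total paid − principal = €838.37 − €685.00 = €153.37.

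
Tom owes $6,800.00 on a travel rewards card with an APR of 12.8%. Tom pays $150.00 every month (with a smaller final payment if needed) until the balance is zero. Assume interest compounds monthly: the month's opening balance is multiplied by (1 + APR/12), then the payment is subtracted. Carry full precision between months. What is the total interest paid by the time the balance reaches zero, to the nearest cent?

$2,541.96

Monthly rate r = 12.8%/12 = 1.06667% = 0.0106667.
Payoff takes n = ⌈−ln(1 − rB₀/P)/ln(1+r)⌉ = ⌈62.279⌉ = 63 payments; the last is $41.96.
Total paid = 62·$150.00 + $41.96 = $9,341.96.
Total interest = total paid − principal = $9,341.96 − $6,800.00 = $2,541.96.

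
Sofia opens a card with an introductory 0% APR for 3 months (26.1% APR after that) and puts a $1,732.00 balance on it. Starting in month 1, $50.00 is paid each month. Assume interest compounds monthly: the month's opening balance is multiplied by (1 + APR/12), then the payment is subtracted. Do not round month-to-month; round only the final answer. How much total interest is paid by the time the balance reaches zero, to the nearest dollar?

$1,126

Promo months 1–3 at r₀ = 0%/12 = 0; months 4+ at r₁ = 26.1%/12 = 0.02175.
After month 3 (no interest yet): B = $1,732.00 − 3·$50.00 = $1,582.00.
Then at r₁ with $50.00/mo: n₂ = −ln(1 − r₁·B/P)/ln(1+r₁) ≈ 54.16 → 55 more payments.
Total paid = 57·$50.00 + $7.94 = $2,857.94; interest = $2,857.94 − $1,732.00 = $1,125.94.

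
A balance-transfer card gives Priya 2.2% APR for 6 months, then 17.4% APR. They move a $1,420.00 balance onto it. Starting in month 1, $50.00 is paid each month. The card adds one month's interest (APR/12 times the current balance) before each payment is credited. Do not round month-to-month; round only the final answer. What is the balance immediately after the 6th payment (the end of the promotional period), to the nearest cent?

$1,134.31

Promo months 1–6 at r₀ = 2.2%/12 = 0.00183333; months 7+ at r₁ = 17.4%/12 = 0.0145.
After month 6: iterate B ← B·(1+r₀) − $50.00 for 6 months → $1,134.31.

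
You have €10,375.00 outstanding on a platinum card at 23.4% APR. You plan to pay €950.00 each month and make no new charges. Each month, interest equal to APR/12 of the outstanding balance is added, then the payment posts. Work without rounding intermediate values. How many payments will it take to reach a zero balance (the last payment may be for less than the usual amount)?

13 payments

Monthly rate r = 23.4%/12 = 1.95% = 0.0195.
Recurrence: B ← B·(1+r) − €950.00.
Month 1: interest €202.31; balance after payment €9,627.31.
Month 2: interest €187.73; balance after payment €8,865.05.
Closed form: n = −ln(1 − rB₀/P)/ln(1+r) = −ln(0.78704)/ln(1.0195) ≈ 12.400, so the balance reaches zero during payment 13.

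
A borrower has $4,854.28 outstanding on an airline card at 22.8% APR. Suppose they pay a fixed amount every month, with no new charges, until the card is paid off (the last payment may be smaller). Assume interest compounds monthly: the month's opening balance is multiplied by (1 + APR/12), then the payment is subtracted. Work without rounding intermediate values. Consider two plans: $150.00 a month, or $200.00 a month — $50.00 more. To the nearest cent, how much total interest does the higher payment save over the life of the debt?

Monthly rate r = 22.8%/12 = 1.9% = 0.019.
At $150.00/mo: n = ⌈−ln(1 − rB₀/P)/ln(1+r)⌉ = 51 payments (last $104.71); total interest = total paid − $4,854.28 = $2,750.43.
At $200.00/mo: 33 payments (last $170.62); total interest $1,716.34.
Interest saved = $2,750.43 − $1,716.34 = $1,034.09.

$1,034.09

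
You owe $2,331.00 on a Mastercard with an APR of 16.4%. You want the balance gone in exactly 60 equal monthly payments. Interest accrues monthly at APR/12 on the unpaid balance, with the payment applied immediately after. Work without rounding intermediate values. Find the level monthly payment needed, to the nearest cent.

Monthly rate r = 16.4%/12 = 1.36667% = 0.0136667.
Level-payment amortization: P = B₀·r / (1 − (1+r)^(−n)) = 2331.00·0.0136667 / (1 − 1.01367^(−60)).
Denominator 1 − (1+r)^(−60) = 0.557115915.
P = 31.857 / 0.557115915 ≈ 57.18.

$57.18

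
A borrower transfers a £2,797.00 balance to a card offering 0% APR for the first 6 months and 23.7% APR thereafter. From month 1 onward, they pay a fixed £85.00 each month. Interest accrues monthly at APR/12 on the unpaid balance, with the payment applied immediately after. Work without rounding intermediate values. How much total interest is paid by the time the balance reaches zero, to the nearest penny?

£1,007.48

Promo months 1–6 at r₀ = 0%/12 = 0; months 7+ at r₁ = 23.7%/12 = 0.01975.
After month 6 (no interest yet): B = £2,797.00 − 6·£85.00 = £2,287.00.
Then at r₁ with £85.00/mo: n₂ = −ln(1 − r₁·B/P)/ln(1+r₁) ≈ 38.76 → 39 more payments.
Total paid = 44·£85.00 + £64.48 = £3,804.48; interest = £3,804.48 − £2,797.00 = £1,007.48.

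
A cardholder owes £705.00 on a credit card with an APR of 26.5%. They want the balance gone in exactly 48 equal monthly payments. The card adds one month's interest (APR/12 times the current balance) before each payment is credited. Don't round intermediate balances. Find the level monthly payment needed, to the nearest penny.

Monthly rate r = 26.5%/12 = 2.20833% = 0.0220833.
Level-payment amortization: P = B₀·r / (1 − (1+r)^(−n)) = 705.00·0.0220833 / (1 − 1.02208^(−48)).
Denominator 1 − (1+r)^(−48) = 0.649524803.
P = 15.5687 / 0.649524803 ≈ 23.97.

£23.97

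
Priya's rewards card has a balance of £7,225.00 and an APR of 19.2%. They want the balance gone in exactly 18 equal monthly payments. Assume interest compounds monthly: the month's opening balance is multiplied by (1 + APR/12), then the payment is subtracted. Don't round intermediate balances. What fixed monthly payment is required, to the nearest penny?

£465.14

Monthly rate r = 19.2%/12 = 1.6% = 0.016.
Level-payment amortization: P = B₀·r / (1 − (1+r)^(−n)) = 7225.00·0.016 / (1 − 1.016^(−18)).
Denominator 1 − (1+r)^(−18) = 0.248527215.
P = 115.6 / 0.248527215 ≈ 465.14.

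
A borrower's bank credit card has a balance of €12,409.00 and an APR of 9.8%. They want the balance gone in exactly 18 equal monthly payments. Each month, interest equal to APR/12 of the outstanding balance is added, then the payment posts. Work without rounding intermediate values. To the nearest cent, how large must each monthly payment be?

Monthly rate r = 9.8%/12 = 0.816667% = 0.00816667.
Level-payment amortization: P = B₀·r / (1 − (1+r)^(−n)) = 12409.00·0.00816667 / (1 − 1.00817^(−18)).
Denominator 1 − (1+r)^(−18) = 0.136190481.
P = 101.34 / 0.136190481 ≈ 744.11.

€744.11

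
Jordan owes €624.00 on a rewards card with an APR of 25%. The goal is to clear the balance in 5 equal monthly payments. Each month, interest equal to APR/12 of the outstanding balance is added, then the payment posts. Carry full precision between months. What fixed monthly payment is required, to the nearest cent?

€132.71

Monthly rate r = 25%/12 = 2.08333% = 0.0208333.
Level-payment amortization: P = B₀·r / (1 − (1+r)^(−n)) = 624.00·0.0208333 / (1 − 1.02083^(−5)).
Denominator 1 − (1+r)^(−5) = 0.0979600199.
P = 13 / 0.0979600199 ≈ 132.71.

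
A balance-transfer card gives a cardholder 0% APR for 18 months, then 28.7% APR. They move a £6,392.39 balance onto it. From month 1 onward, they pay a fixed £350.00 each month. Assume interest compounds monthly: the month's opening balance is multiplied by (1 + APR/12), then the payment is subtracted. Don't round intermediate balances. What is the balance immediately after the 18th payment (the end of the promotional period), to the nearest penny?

Promo months 1–18 at r₀ = 0%/12 = 0; months 19+ at r₁ = 28.7%/12 = 0.0239167.
After month 18 (no interest yet): B = £6,392.39 − 18·£350.00 = £92.39.

£92.39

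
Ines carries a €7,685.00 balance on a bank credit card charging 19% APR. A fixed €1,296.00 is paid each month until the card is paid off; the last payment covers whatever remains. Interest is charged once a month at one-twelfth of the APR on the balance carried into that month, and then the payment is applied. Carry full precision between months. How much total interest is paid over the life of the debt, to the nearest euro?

€451

Monthly rate r = 19%/12 = 1.58333% = 0.0158333.
Payoff takes n = ⌈−ln(1 − rB₀/P)/ln(1+r)⌉ = ⌈6.276⌉ = 7 payments; the last is €359.82.
Total paid = 6·€1,296.00 + €359.82 = €8,135.82.
Total interest = total paid − principal = €8,135.82 − €7,685.00 = €450.82.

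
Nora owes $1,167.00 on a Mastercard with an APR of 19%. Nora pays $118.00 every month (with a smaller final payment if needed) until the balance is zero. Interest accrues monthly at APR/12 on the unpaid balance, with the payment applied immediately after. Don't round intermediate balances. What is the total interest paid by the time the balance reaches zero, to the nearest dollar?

$112

Monthly rate r = 19%/12 = 1.58333% = 0.0158333.
Payoff takes n = ⌈−ln(1 − rB₀/P)/ln(1+r)⌉ = ⌈10.841⌉ = 11 payments; the last is $99.33.
Total paid = 10·$118.00 + $99.33 = $1,279.33.
Total interest = total paid − principal = $1,279.33 − $1,167.00 = $112.33.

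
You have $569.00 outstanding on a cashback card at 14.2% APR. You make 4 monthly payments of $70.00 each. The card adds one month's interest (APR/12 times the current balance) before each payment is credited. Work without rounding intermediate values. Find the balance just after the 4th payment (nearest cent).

Monthly rate r = 14.2%/12 = 1.18333% = 0.0118333.
Each month: B ← B·(1+r) − $70.00.
Month 1: interest $6.73; balance after payment $505.73.
Month 2: interest $5.98; balance after payment $441.72.
Month 3: interest $5.23; balance after payment $376.94.
Month 4: interest $4.46; balance after payment $311.41.

$311.41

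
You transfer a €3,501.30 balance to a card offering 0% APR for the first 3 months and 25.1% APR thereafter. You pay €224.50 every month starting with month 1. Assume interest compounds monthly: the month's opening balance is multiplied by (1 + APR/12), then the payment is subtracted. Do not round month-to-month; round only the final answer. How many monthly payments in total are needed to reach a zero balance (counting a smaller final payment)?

18 months

Promo months 1–3 at r₀ = 0%/12 = 0; months 4+ at r₁ = 25.1%/12 = 0.0209167.
After month 3 (no interest yet): B = €3,501.30 − 3·€224.50 = €2,827.80.
Then at r₁ with €224.50/mo: n₂ = −ln(1 − r₁·B/P)/ln(1+r₁) ≈ 14.77 → 15 more payments.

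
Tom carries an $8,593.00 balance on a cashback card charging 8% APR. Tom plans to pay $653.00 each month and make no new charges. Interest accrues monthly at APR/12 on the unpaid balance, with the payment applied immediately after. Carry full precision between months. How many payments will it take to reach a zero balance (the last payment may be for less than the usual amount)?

14 months

Monthly rate r = 8%/12 = 0.666667% = 0.00666667.
Recurrence: B ← B·(1+r) − $653.00.
Month 1: interest $57.29; balance after payment $7,997.29.
Month 2: interest $53.32; balance after payment $7,397.60.
Closed form: n = −ln(1 − rB₀/P)/ln(1+r) = −ln(0.91227)/ln(1.00667) ≈ 13.818, so the balance reaches zero during payment 14.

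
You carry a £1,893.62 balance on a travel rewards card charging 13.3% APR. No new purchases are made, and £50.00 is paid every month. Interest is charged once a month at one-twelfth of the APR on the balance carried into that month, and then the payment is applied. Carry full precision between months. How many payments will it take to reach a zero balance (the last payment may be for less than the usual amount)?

Monthly rate r = 13.3%/12 = 1.10833% = 0.0110833.
Recurrence: B ← B·(1+r) − £50.00.
Month 1: interest £20.99; balance after payment £1,864.61.
Month 2: interest £20.67; balance after payment £1,835.27.
Closed form: n = −ln(1 − rB₀/P)/ln(1+r) = −ln(0.58025)/ln(1.01108) ≈ 49.381, so the balance reaches zero during payment 50.

50 payments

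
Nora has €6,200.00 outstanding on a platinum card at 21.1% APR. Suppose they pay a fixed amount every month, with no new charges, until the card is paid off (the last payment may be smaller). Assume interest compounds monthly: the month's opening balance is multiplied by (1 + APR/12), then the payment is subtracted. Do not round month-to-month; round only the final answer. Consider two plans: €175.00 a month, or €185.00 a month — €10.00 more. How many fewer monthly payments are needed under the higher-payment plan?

4 fewer payments

Monthly rate r = 21.1%/12 = 1.75833% = 0.0175833.
At €175.00/mo: n = ⌈−ln(1 − rB₀/P)/ln(1+r)⌉ = 56 payments (last €167.77); total interest = total paid − €6,200.00 = €3,592.77.
At €185.00/mo: 52 payments (last €9.47); total interest €3,244.47.
Payments saved = 56 − 52 = 4.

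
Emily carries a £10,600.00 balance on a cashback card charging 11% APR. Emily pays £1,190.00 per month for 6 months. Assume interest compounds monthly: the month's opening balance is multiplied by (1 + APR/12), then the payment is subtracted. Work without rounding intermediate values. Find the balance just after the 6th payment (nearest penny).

Monthly rate r = 11%/12 = 0.916667% = 0.00916667.
Each month: B ← B·(1+r) − £1,190.00.
Month 1: interest £97.17; balance after payment £9,507.17.
Month 2: interest £87.15; balance after payment £8,404.32.
Month 3: interest £77.04; balance after payment £7,291.36.
Month 4: interest £66.84; balance after payment £6,168.19.
Month 5: interest £56.54; balance after payment £5,034.73.
Month 6: interest £46.15; balance after payment £3,890.89.

£3,890.89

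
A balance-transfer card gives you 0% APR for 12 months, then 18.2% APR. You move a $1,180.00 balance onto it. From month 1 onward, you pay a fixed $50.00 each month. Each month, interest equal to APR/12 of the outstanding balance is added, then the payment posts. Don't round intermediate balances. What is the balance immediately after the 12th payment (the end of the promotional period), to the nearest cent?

$580.00

Promo months 1–12 at r₀ = 0%/12 = 0; months 13+ at r₁ = 18.2%/12 = 0.0151667.
After month 12 (no interest yet): B = $1,180.00 − 12·$50.00 = $580.00.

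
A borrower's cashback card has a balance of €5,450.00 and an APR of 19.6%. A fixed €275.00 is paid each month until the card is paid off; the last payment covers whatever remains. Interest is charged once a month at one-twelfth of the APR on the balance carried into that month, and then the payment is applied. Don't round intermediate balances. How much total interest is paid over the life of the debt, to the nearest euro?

€1,189

Monthly rate r = 19.6%/12 = 1.63333% = 0.0163333.
Payoff takes n = ⌈−ln(1 − rB₀/P)/ln(1+r)⌉ = ⌈24.141⌉ = 25 payments; the last is €38.99.
Total paid = 24·€275.00 + €38.99 = €6,638.99.
Total interest = total paid − principal = €6,638.99 − €5,450.00 = €1,188.99.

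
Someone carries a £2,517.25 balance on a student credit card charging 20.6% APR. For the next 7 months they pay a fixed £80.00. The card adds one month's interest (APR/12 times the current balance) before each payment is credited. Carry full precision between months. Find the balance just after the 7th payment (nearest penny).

Monthly rate r = 20.6%/12 = 1.71667% = 0.0171667.
Each month: B ← B·(1+r) − £80.00.
Month 1: interest £43.21; balance after payment £2,480.46.
Month 2: interest £42.58; balance after payment £2,443.04.
Month 3: interest £41.94; balance after payment £2,404.98.
Month 4: interest £41.29; balance after payment £2,366.27.
Month 5: interest £40.62; balance after payment £2,326.89.
Month 6: interest £39.94; balance after payment £2,286.83.
Month 7: interest £39.26; balance after payment £2,246.09.

£2,246.09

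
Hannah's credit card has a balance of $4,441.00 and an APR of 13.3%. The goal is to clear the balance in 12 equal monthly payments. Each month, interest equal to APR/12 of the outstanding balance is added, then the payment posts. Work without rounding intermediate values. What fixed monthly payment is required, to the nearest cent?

$397.28

Monthly rate r = 13.3%/12 = 1.10833% = 0.0110833.
Level-payment amortization: P = B₀·r / (1 − (1+r)^(−n)) = 4441.00·0.0110833 / (1 − 1.01108^(−12)).
Denominator 1 − (1+r)^(−12) = 0.123894148.
P = 49.2211 / 0.123894148 ≈ 397.28.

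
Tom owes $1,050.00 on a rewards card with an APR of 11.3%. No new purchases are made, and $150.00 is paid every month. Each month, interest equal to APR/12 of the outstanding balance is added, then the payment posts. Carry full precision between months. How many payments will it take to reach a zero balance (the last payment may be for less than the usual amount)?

Monthly rate r = 11.3%/12 = 0.941667% = 0.00941667.
Recurrence: B ← B·(1+r) − $150.00.
Month 1: interest $9.89; balance after payment $909.89.
Month 2: interest $8.57; balance after payment $768.46.
Closed form: n = −ln(1 − rB₀/P)/ln(1+r) = −ln(0.93408)/ln(1.00942) ≈ 7.275, so the balance reaches zero during payment 8.

8 months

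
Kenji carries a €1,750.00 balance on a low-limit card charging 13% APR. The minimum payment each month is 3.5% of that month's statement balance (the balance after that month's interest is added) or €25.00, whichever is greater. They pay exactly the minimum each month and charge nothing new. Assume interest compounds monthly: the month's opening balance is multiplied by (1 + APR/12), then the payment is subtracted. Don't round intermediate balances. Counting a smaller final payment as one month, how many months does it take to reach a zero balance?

71 months

Monthly rate r = 13%/12 = 1.08333% = 0.0108333.
While 3.5% of the post-interest balance exceeds €25.00, each month B ← (B·(1+r))·(1 − 0.035), i.e. B shrinks by the factor (1+r)·0.965 = 0.97545.
This holds for months 1–37. Entering month 38 the balance is €697.74; 3.5% of the post-interest balance is now below €25.00, so the flat €25.00 minimum applies from here.
From month 38 a fixed €25.00 at rate r clears €697.74 in 34 more payments. Total: 37 + 34 = 71 months.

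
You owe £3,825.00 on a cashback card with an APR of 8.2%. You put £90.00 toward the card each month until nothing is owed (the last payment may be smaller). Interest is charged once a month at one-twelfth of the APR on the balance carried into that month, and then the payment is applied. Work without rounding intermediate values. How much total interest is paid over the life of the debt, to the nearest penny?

Monthly rate r = 8.2%/12 = 0.683333% = 0.00683333.
Payoff takes n = ⌈−ln(1 − rB₀/P)/ln(1+r)⌉ = ⌈50.378⌉ = 51 payments; the last is £34.07.
Total paid = 50·£90.00 + £34.07 = £4,534.07.
Total interest = total paid − principal = £4,534.07 − £3,825.00 = £709.07.

£709.07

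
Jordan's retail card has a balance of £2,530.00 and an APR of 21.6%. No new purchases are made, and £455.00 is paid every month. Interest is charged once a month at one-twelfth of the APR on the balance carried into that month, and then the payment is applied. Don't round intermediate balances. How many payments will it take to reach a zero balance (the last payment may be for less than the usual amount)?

Monthly rate r = 21.6%/12 = 1.8% = 0.018.
Recurrence: B ← B·(1+r) − £455.00.
Month 1: interest £45.54; balance after payment £2,120.54.
Month 2: interest £38.17; balance after payment £1,703.71.
Month 3: interest £30.67; balance after payment £1,279.38.
Month 4: interest £23.03; balance after payment £847.41.
Month 5: interest £15.25; balance after payment £407.66.
Month 6: interest £7.34; balance after payment £0.00.

6 months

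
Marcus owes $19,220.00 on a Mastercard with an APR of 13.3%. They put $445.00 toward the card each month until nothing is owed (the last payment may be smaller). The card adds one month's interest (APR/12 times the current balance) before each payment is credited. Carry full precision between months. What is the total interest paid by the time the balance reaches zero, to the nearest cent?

Monthly rate r = 13.3%/12 = 1.10833% = 0.0110833.
Payoff takes n = ⌈−ln(1 − rB₀/P)/ln(1+r)⌉ = ⌈59.101⌉ = 60 payments; the last is $45.07.
Total paid = 59·$445.00 + $45.07 = $26,300.07.
Total interest = total paid − principal = $26,300.07 − $19,220.00 = $7,080.07.

$7,080.07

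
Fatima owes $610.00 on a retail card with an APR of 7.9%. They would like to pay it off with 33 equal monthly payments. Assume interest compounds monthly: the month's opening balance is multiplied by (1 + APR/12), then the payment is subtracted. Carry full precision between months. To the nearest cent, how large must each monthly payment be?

Monthly rate r = 7.9%/12 = 0.658333% = 0.00658333.
Level-payment amortization: P = B₀·r / (1 − (1+r)^(−n)) = 610.00·0.00658333 / (1 − 1.00658^(−33)).
Denominator 1 − (1+r)^(−33) = 0.194698074.
P = 4.01583 / 0.194698074 ≈ 20.63.

$20.63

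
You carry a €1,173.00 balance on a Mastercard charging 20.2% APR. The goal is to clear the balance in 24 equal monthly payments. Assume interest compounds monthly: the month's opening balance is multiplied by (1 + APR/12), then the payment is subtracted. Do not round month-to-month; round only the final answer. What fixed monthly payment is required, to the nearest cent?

Monthly rate r = 20.2%/12 = 1.68333% = 0.0168333.
Level-payment amortization: P = B₀·r / (1 − (1+r)^(−n)) = 1173.00·0.0168333 / (1 − 1.01683^(−24)).
Denominator 1 − (1+r)^(−24) = 0.330107047.
P = 19.7455 / 0.330107047 ≈ 59.82.

€59.82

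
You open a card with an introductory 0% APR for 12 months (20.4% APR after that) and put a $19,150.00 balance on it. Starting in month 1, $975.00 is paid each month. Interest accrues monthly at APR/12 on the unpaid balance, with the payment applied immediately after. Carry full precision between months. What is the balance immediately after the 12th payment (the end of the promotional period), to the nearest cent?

Promo months 1–12 at r₀ = 0%/12 = 0; months 13+ at r₁ = 20.4%/12 = 0.017.
After month 12 (no interest yet): B = $19,150.00 − 12·$975.00 = $7,450.00.

$7,450.00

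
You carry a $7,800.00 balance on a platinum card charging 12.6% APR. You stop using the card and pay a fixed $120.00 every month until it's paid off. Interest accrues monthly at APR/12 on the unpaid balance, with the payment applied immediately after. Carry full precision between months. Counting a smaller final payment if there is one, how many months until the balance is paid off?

110 payments

Monthly rate r = 12.6%/12 = 1.05% = 0.0105.
Recurrence: B ← B·(1+r) − $120.00.
Month 1: interest $81.90; balance after payment $7,761.90.
Month 2: interest $81.50; balance after payment $7,723.40.
Closed form: n = −ln(1 − rB₀/P)/ln(1+r) = −ln(0.3175)/ln(1.0105) ≈ 109.837, so the balance reaches zero during payment 110.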